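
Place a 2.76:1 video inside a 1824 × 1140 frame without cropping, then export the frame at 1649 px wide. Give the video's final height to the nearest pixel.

Fitted into 1824×1140, the video spans the width; its height is 1824 / 2.760 ≈ 660.87 px.
Scaling 1824 → 1649 is ×0.9041, so the height becomes 660.87 × 0.9041 ≈ 597.46 px.

597 px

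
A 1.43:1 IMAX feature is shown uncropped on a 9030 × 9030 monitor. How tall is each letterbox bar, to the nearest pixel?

1.43:1 IMAX (1.430) > 1:1 (1.000), so the feature fills the width.
Content height = 9030 / 1.430 ≈ 6314.69 px.
Black = 9030 − 6314.69 = 2715.31 px, or 1357.66 per bar.

1358 px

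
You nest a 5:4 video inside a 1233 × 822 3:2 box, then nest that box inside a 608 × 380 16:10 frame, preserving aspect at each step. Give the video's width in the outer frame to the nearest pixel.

Inside the 1233×822 canvas the video is height-limited at 1027.50 × 822.00.
3:2 in 608×380: fills the height, so the intermediate becomes 570.00 × 380.00 — a scale of ×0.4623.
Applying the same ×0.4623: 1027.50 → 475.00.

475 px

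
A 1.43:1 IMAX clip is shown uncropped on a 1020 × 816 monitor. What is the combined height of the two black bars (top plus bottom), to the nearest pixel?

103 px

1.43:1 IMAX (1.430) > 5:4 (1.250), so the clip fills the width.
That makes the image 713.29 px tall (1020 / 1.430).
Black = 816 − 713.29 = 102.71 px.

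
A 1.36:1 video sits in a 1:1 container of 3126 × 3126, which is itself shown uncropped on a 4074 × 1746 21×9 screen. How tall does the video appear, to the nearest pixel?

First fit — 1.36:1 into 3126×3126 spans the width: 3126.00 × 2298.53.
The 1:1 canvas is height-limited in 4074×1746, giving 1746.00 × 1746.00; scale factor 0.5585.
Applying the same ×0.5585: 2298.53 → 1283.82.

1284 px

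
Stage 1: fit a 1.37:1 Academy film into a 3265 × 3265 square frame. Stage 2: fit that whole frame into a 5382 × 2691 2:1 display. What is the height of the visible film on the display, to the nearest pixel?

First fit — 1.37:1 Academy into 3265×3265 spans the width: 3265.00 × 2383.21.
square in 5382×2691: fills the height, so the intermediate becomes 2691.00 × 2691.00 — a scale of ×0.8242.
The film scales with it: height 2383.21 × 0.8242 ≈ 1964.23.

1964 px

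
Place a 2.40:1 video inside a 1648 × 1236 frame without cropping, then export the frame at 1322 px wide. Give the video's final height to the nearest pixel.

551 px

Fitted into 1648×1236, the video spans the width; its height is 1648 / 2.400 ≈ 686.67 px.
Resizing to 1322 px wide multiplies everything by 0.8022: 686.67 → 550.83 px.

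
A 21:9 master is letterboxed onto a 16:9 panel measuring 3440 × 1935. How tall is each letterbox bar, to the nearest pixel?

21:9 (2.333) > 16:9 (1.778), so the master fills the width.
That makes the image 1474.29 px tall (3440 × 9/21).
Black = 1935 − 1474.29 = 460.71 px, or 230.36 per bar.

230 px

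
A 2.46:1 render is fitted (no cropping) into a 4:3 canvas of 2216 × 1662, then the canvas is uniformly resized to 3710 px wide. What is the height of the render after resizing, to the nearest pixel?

In the 2216×1662 frame the render fills the width: height = 2216 / 2.460 ≈ 900.81 px.
Resizing to 3710 px wide multiplies everything by 1.6742: 900.81 → 1508.13 px.

1508 px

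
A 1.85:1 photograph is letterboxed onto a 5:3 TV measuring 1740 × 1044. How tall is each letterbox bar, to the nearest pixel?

Since 1.850 > 1.667, the photograph is width-limited.
The photograph is 1740 / 1.850 ≈ 940.54 px tall.
Leftover height: 1044 − 940.54 = 103.46 px → 51.73 each side.

52 px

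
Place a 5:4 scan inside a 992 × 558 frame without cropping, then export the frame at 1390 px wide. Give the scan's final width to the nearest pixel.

Fitted into 992×558, the scan spans the height; its width is 558 × 5/4 ≈ 697.50 px.
Scaling 992 → 1390 is ×1.4012, so the width becomes 697.50 × 1.4012 ≈ 977.34 px.

977 px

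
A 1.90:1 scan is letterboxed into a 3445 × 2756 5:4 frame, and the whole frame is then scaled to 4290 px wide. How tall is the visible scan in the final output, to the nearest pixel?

2258 px

Fitted into 3445×2756, the scan spans the width; its height is 3445 / 1.900 ≈ 1813.16 px.
Resizing to 4290 px wide multiplies everything by 1.2453: 1813.16 → 2257.89 px.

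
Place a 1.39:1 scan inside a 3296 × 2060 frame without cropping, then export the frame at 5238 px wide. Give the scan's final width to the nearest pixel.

4551 px

Fitted into 3296×2060, the scan spans the height; its width is 2060 × 1.390 ≈ 2863.40 px.
The frame scales by 5238/3296 = 1.5892; 2863.40 × 1.5892 ≈ 4550.51 px.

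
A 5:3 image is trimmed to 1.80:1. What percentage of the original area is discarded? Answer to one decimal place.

1.80:1 is wider than 5:3, so the crop keeps the full width and trims the height.
(1.667)/(1.800) ≈ 0.926 of the area survives, leaving 7.41% discarded.

7.4%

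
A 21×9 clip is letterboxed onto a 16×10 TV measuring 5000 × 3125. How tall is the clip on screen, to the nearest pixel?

21×9 is wider than 16×10, so it spans the full width.
The clip is 5000 × 9/21 ≈ 2142.86 px tall.

2143 px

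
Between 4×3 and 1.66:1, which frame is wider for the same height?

1.66:1

4×3 = 1.333 and 1.66; 1.66 > 1.333.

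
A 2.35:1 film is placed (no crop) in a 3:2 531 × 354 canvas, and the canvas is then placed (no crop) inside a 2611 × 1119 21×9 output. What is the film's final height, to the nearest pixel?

714 px

2.35:1 in 531×354: fills the width, so the film is 531.00 × 225.96.
The 3:2 canvas is height-limited in 2611×1119, giving 1678.50 × 1119.00; scale factor 3.1610.
Applying the same ×3.1610: 225.96 → 714.26.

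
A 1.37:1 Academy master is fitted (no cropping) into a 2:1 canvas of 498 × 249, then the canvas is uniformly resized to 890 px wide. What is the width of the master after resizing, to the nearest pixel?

Fitted into 498×249, the master spans the height; its width is 249 × 1.370 ≈ 341.13 px.
Resizing to 890 px wide multiplies everything by 1.7871: 341.13 → 609.65 px.

610 px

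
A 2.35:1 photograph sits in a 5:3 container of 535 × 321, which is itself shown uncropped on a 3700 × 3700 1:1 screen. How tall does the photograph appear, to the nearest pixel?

2.35:1 in 535×321: fills the width, so the photograph is 535.00 × 227.66.
The 5:3 canvas is width-limited in 3700×3700, giving 3700.00 × 2220.00; scale factor 6.9159.
The photograph scales with it: height 227.66 × 6.9159 ≈ 1574.47.

1574 px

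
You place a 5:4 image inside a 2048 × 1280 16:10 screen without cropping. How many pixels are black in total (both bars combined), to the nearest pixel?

5:4 is narrower than 16:10, so it spans the full height.
That makes the image 1600.0000 px wide (1280 × 5/4).
Black = 2048 − 1600.0000 = 448.0000 px.
That's 448.0000 × 1280 ≈ 573440 black pixels.

573440 pixels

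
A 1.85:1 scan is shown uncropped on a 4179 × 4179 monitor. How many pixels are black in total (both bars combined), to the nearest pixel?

8024019 pixels

1.85:1 (1.850) > 1:1 (1.000), so the scan fills the width.
That makes the image 2258.9189 px tall (4179 / 1.850).
Leftover height: 4179 − 2258.9189 = 1920.0811 px.
Across the 4179-px span: 1920.0811 × 4179 ≈ 8024019 px.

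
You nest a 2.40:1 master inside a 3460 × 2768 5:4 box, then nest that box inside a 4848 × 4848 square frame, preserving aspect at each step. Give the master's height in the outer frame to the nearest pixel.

2.40:1 in 3460×2768: fills the width, so the master is 3460.00 × 1441.67.
Second fit — the 5:4 canvas into 4848×4848 spans the width: 4848.00 × 3878.40 (×1.4012 from 3460×2768).
The master scales with it: height 1441.67 × 1.4012 ≈ 2020.00.

2020 px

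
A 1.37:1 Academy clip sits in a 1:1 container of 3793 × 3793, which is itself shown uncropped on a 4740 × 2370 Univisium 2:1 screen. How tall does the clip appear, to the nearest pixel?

First fit — 1.37:1 Academy into 3793×3793 spans the width: 3793.00 × 2768.61.
The 1:1 canvas is height-limited in 4740×2370, giving 2370.00 × 2370.00; scale factor 0.6248.
The clip scales with it: height 2768.61 × 0.6248 ≈ 1729.93.

1730 px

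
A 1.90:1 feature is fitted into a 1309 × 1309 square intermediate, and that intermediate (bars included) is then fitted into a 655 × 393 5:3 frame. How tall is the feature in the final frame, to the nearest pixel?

207 px

1.90:1 in 1309×1309: fills the width, so the feature is 1309.00 × 688.95.
Second fit — the square canvas into 655×393 spans the height: 393.00 × 393.00 (×0.3002 from 1309×1309).
The feature scales with it: height 688.95 × 0.3002 ≈ 206.84.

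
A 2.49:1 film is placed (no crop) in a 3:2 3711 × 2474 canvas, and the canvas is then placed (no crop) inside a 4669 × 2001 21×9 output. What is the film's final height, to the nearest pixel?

Inside the 3711×2474 canvas the film is width-limited at 3711.00 × 1490.36.
The 3:2 canvas is height-limited in 4669×2001, giving 3001.50 × 2001.00; scale factor 0.8088.
Applying the same ×0.8088: 1490.36 → 1205.42.

1205 px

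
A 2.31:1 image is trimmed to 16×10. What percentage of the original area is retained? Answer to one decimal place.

Going from 2.31:1 to 16×10 means cutting width while keeping height.
(1.600)/(2.310) ≈ 0.693 of the area survives.

69.3%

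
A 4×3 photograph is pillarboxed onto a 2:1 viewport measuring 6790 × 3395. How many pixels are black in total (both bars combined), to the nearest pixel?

7684017 pixels

4×3 is narrower than 2:1, so it spans the full height.
That makes the image 4526.6667 px wide (3395 × 4/3).
Black = 6790 − 4526.6667 = 2263.3333 px.
Across the 3395-px span: 2263.3333 × 3395 ≈ 7684017 px.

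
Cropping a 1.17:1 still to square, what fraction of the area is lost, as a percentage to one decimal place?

square is narrower than 1.17:1, so the crop keeps the full height and trims the width.
Area ratio = (1.000)/(1.170) = 85.47%; the remaining 14.53% is cropped out.

14.5%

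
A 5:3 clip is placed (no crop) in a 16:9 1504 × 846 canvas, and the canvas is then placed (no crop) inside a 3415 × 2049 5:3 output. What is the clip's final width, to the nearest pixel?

First fit — 5:3 into 1504×846 spans the height: 1410.00 × 846.00.
16:9 in 3415×2049: fills the width, so the intermediate becomes 3415.00 × 1920.94 — a scale of ×2.2706.
So the clip's width is 1410.00 × 2.2706 ≈ 3201.56.

3202 px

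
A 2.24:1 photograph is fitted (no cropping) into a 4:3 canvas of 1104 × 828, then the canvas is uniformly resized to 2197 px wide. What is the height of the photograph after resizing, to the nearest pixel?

Fitted into 1104×828, the photograph spans the width; its height is 1104 / 2.240 ≈ 492.86 px.
Scaling 1104 → 2197 is ×1.9900, so the height becomes 492.86 × 1.9900 ≈ 980.80 px.

981 px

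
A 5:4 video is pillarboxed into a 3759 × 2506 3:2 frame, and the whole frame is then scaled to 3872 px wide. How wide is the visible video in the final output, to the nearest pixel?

3227 px

Fitted into 3759×2506, the video spans the height; its width is 2506 × 5/4 ≈ 3132.50 px.
The frame scales by 3872/3759 = 1.0301; 3132.50 × 1.0301 ≈ 3226.67 px.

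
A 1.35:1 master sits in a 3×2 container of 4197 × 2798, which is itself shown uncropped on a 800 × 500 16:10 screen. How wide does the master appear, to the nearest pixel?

1.35:1 in 4197×2798: fills the height, so the master is 3777.30 × 2798.00.
3×2 in 800×500: fills the height, so the intermediate becomes 750.00 × 500.00 — a scale of ×0.1787.
Applying the same ×0.1787: 3777.30 → 675.00.

675 px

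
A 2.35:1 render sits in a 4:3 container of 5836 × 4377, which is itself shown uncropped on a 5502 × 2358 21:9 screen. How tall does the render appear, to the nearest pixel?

2.35:1 in 5836×4377: fills the width, so the render is 5836.00 × 2483.40.
Second fit — the 4:3 canvas into 5502×2358 spans the height: 3144.00 × 2358.00 (×0.5387 from 5836×4377).
So the render's height is 2483.40 × 0.5387 ≈ 1337.87.

1338 px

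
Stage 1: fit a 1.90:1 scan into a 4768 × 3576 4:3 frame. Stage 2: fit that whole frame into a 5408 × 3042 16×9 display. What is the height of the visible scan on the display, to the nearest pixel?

Inside the 4768×3576 canvas the scan is width-limited at 4768.00 × 2509.47.
Second fit — the 4:3 canvas into 5408×3042 spans the height: 4056.00 × 3042.00 (×0.8507 from 4768×3576).
So the scan's height is 2509.47 × 0.8507 ≈ 2134.74.

2135 px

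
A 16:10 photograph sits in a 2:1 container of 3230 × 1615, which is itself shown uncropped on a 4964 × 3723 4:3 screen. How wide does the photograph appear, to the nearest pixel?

3971 px

First fit — 16:10 into 3230×1615 spans the height: 2584.00 × 1615.00.
Second fit — the 2:1 canvas into 4964×3723 spans the width: 4964.00 × 2482.00 (×1.5368 from 3230×1615).
Applying the same ×1.5368: 2584.00 → 3971.20.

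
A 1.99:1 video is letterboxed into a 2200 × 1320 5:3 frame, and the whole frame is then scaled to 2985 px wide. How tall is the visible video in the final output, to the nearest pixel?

Fitted into 2200×1320, the video spans the width; its height is 2200 / 1.990 ≈ 1105.53 px.
The frame scales by 2985/2200 = 1.3568; 1105.53 × 1.3568 ≈ 1500.00 px.

1500 px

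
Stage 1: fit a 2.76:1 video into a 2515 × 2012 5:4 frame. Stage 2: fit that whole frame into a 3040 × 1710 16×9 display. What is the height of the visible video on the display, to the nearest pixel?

Inside the 2515×2012 canvas the video is width-limited at 2515.00 × 911.23.
Second fit — the 5:4 canvas into 3040×1710 spans the height: 2137.50 × 1710.00 (×0.8499 from 2515×2012).
The video scales with it: height 911.23 × 0.8499 ≈ 774.46.

774 px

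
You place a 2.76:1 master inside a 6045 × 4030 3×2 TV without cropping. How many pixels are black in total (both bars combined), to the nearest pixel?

Since 2.760 > 1.500, the master is width-limited.
That makes the image 2190.2174 px tall (6045 / 2.760).
Black = 4030 − 2190.2174 = 1839.7826 px.
Across the 6045-px span: 1839.7826 × 6045 ≈ 11121486 px.

11121486 pixels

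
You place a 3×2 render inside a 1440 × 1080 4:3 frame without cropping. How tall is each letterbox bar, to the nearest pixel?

Since 1.500 > 1.333, the render is width-limited.
The render is 1440 × 2/3 ≈ 960.00 px tall.
1080 − 960.00 = 120.00 px of bars (60.00 each).

60 px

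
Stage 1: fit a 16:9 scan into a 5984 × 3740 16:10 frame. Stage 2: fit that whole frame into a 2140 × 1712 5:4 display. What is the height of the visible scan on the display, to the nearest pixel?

Inside the 5984×3740 canvas the scan is width-limited at 5984.00 × 3366.00.
The 16:10 canvas is width-limited in 2140×1712, giving 2140.00 × 1337.50; scale factor 0.3576.
Applying the same ×0.3576: 3366.00 → 1203.75.

1204 px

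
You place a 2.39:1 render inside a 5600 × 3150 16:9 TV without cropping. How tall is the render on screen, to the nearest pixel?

2343 px

Since 2.390 > 1.778, the render is width-limited.
That makes the image 2343.10 px tall (5600 / 2.390).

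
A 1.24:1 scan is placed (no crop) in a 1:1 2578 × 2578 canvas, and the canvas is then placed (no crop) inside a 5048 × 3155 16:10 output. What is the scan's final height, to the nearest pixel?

2544 px

Inside the 2578×2578 canvas the scan is width-limited at 2578.00 × 2079.03.
1:1 in 5048×3155: fills the height, so the intermediate becomes 3155.00 × 3155.00 — a scale of ×1.2238.
The scan scales with it: height 2079.03 × 1.2238 ≈ 2544.35.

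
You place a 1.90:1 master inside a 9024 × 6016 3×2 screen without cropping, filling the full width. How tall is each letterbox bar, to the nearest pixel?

633 px

Content height = 9024 / 1.900 ≈ 4749.47 px.
Leftover height: 6016 − 4749.47 = 1266.53 px → 633.26 each side.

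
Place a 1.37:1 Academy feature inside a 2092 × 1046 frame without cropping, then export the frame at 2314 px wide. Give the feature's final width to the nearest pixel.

1585 px

At 2092×1046 the feature is height-limited, so width = 1046 × 1.370 ≈ 1433.02 px.
The frame scales by 2314/2092 = 1.1061; 1433.02 × 1.1061 ≈ 1585.09 px.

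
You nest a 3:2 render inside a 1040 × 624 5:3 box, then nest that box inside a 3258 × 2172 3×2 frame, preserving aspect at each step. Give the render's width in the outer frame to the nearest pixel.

First fit — 3:2 into 1040×624 spans the height: 936.00 × 624.00.
5:3 in 3258×2172: fills the width, so the intermediate becomes 3258.00 × 1954.80 — a scale of ×3.1327.
Applying the same ×3.1327: 936.00 → 2932.20.

2932 px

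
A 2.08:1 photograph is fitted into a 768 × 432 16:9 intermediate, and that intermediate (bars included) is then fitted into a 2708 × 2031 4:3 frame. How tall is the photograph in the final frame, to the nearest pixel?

2.08:1 in 768×432: fills the width, so the photograph is 768.00 × 369.23.
16:9 in 2708×2031: fills the width, so the intermediate becomes 2708.00 × 1523.25 — a scale of ×3.5260.
Applying the same ×3.5260: 369.23 → 1301.92.

1302 px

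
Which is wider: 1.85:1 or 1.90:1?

1.90:1

1.85 and 1.9; 1.9 > 1.85.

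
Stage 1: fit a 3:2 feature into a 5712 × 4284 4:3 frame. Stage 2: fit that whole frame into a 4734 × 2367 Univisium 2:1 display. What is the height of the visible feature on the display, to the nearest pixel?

3:2 in 5712×4284: fills the width, so the feature is 5712.00 × 3808.00.
Second fit — the 4:3 canvas into 4734×2367 spans the height: 3156.00 × 2367.00 (×0.5525 from 5712×4284).
Applying the same ×0.5525: 3808.00 → 2104.00.

2104 px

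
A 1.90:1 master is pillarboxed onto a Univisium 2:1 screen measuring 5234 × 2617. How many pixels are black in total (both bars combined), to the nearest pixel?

684869 pixels

1.90:1 (1.900) < Univisium 2:1 (2.000), so the master fills the height.
Content width = 2617 × 1.900 ≈ 4972.3000 px.
Black = 5234 − 4972.3000 = 261.7000 px.
Bar area = 261.7000 × 2617 ≈ 684869 px.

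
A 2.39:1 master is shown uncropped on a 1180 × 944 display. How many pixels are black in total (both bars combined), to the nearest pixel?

531326 pixels

2.39:1 (2.390) > 5:4 (1.250), so the master fills the width.
Content height = 1180 / 2.390 ≈ 493.7238 px.
Black = 944 − 493.7238 = 450.2762 px.
That's 450.2762 × 1180 ≈ 531326 black pixels.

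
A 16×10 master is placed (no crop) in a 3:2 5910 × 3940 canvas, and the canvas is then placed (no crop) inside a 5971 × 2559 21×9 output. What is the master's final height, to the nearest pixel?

16×10 in 5910×3940: fills the width, so the master is 5910.00 × 3693.75.
Second fit — the 3:2 canvas into 5971×2559 spans the height: 3838.50 × 2559.00 (×0.6495 from 5910×3940).
Applying the same ×0.6495: 3693.75 → 2399.06.

2399 px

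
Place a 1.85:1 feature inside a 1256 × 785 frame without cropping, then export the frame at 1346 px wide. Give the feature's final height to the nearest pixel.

At 1256×785 the feature is width-limited, so height = 1256 / 1.850 ≈ 678.92 px.
Scaling 1256 → 1346 is ×1.0717, so the height becomes 678.92 × 1.0717 ≈ 727.57 px.

728 px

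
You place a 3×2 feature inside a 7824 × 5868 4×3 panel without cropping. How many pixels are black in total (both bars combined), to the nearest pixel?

3×2 is wider than 4×3, so it spans the full width.
The feature is 7824 × 2/3 ≈ 5216.0000 px tall.
Leftover height: 5868 − 5216.0000 = 652.0000 px.
That's 652.0000 × 7824 ≈ 5101248 black pixels.

5101248 pixels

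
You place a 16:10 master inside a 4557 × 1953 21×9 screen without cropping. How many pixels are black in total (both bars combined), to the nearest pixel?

Since 1.600 < 2.333, the master is height-limited.
Content width = 1953 × 16/10 ≈ 3124.8000 px.
4557 − 3124.8000 = 1432.2000 px of bars.
Across the 1953-px span: 1432.2000 × 1953 ≈ 2797087 px.

2797087 pixels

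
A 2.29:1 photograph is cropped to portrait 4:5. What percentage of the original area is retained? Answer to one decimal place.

portrait 4:5 is narrower than 2.29:1, so the crop keeps the full height and trims the width.
Area ratio = (0.800)/(2.290) = 34.93% retained.

34.9%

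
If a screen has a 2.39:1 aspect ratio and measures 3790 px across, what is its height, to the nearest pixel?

Height = 3790 / 2.390 = 1585.77.

1586 px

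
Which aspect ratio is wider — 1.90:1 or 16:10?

1.9 and 16:10 = 1.6; 1.9 > 1.6.

1.90:1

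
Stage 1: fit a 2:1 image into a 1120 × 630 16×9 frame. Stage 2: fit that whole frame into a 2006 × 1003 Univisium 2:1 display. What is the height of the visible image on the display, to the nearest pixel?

892 px

First fit — 2:1 into 1120×630 spans the width: 1120.00 × 560.00.
Second fit — the 16×9 canvas into 2006×1003 spans the height: 1783.11 × 1003.00 (×1.5921 from 1120×630).
Applying the same ×1.5921: 560.00 → 891.56.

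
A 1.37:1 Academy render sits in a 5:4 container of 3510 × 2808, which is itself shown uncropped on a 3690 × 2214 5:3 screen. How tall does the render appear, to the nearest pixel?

2020 px

Inside the 3510×2808 canvas the render is width-limited at 3510.00 × 2562.04.
5:4 in 3690×2214: fills the height, so the intermediate becomes 2767.50 × 2214.00 — a scale of ×0.7885.
Applying the same ×0.7885: 2562.04 → 2020.07.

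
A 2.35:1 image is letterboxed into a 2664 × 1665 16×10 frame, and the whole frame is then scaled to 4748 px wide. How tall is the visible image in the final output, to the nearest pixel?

2020 px

Fitted into 2664×1665, the image spans the width; its height is 2664 / 2.350 ≈ 1133.62 px.
The frame scales by 4748/2664 = 1.7823; 1133.62 × 1.7823 ≈ 2020.43 px.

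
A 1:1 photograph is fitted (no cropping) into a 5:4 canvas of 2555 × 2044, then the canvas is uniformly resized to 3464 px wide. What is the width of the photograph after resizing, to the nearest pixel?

Fitted into 2555×2044, the photograph spans the height; its width is 2044 × 1/1 ≈ 2044.00 px.
Scaling 2555 → 3464 is ×1.3558, so the width becomes 2044.00 × 1.3558 ≈ 2771.20 px.

2771 px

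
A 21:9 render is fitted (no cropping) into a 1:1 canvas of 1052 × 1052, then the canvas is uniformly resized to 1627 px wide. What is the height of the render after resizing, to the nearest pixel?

697 px

Fitted into 1052×1052, the render spans the width; its height is 1052 × 9/21 ≈ 450.86 px.
Scaling 1052 → 1627 is ×1.5466, so the height becomes 450.86 × 1.5466 ≈ 697.29 px.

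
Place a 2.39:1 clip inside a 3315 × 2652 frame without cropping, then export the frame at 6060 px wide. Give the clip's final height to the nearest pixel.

2536 px

In the 3315×2652 frame the clip fills the width: height = 3315 / 2.390 ≈ 1387.03 px.
The frame scales by 6060/3315 = 1.8281; 1387.03 × 1.8281 ≈ 2535.56 px.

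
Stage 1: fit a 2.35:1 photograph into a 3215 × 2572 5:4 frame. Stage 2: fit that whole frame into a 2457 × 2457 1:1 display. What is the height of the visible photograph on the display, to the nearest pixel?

1046 px

Inside the 3215×2572 canvas the photograph is width-limited at 3215.00 × 1368.09.
Second fit — the 5:4 canvas into 2457×2457 spans the width: 2457.00 × 1965.60 (×0.7642 from 3215×2572).
So the photograph's height is 1368.09 × 0.7642 ≈ 1045.53.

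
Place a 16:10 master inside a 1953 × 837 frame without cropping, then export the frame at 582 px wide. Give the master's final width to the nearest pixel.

399 px

In the 1953×837 frame the master fills the height: width = 837 × 16/10 ≈ 1339.20 px.
The frame scales by 582/1953 = 0.2980; 1339.20 × 0.2980 ≈ 399.09 px.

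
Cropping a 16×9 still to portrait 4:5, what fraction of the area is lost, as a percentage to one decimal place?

55.0%

The height stays; only width is cut (since portrait 4:5 is narrower than 16×9).
(0.800)/(1.778) ≈ 0.450 of the area survives, leaving 55.00% discarded.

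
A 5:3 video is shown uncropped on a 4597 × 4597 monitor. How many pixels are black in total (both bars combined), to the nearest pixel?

5:3 (1.667) > 1:1 (1.000), so the video fills the width.
That makes the image 2758.2000 px tall (4597 × 3/5).
Leftover height: 4597 − 2758.2000 = 1838.8000 px.
Bar area = 1838.8000 × 4597 ≈ 8452964 px.

8452964 pixels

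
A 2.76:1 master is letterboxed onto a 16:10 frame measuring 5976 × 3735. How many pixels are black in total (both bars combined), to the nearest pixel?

9381021 pixels

2.76:1 is wider than 16:10, so it spans the full width.
That makes the image 2165.2174 px tall (5976 / 2.760).
Black = 3735 − 2165.2174 = 1569.7826 px.
Across the 5976-px span: 1569.7826 × 5976 ≈ 9381021 px.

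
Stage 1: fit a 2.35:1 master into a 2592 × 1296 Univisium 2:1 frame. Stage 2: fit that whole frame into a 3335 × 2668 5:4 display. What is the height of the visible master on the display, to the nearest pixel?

Inside the 2592×1296 canvas the master is width-limited at 2592.00 × 1102.98.
Second fit — the Univisium 2:1 canvas into 3335×2668 spans the width: 3335.00 × 1667.50 (×1.2867 from 2592×1296).
Applying the same ×1.2867: 1102.98 → 1419.15.

1419 px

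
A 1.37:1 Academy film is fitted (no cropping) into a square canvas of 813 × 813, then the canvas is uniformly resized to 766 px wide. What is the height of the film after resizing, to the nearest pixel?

559 px

In the 813×813 frame the film fills the width: height = 813 / 1.370 ≈ 593.43 px.
Resizing to 766 px wide multiplies everything by 0.9422: 593.43 → 559.12 px.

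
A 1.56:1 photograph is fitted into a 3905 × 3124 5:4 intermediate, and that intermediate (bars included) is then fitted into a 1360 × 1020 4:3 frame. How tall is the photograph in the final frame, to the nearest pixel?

Inside the 3905×3124 canvas the photograph is width-limited at 3905.00 × 2503.21.
5:4 in 1360×1020: fills the height, so the intermediate becomes 1275.00 × 1020.00 — a scale of ×0.3265.
Applying the same ×0.3265: 2503.21 → 817.31.

817 px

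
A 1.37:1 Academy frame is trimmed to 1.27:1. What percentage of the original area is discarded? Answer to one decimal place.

7.3%

1.27:1 is narrower than 1.37:1 Academy, so the crop keeps the full height and trims the width.
(1.270)/(1.370) ≈ 0.927 of the area survives, leaving 7.30% discarded.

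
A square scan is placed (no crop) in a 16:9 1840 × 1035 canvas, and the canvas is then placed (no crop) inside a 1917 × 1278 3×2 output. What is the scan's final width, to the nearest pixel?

1078 px

First fit — square into 1840×1035 spans the height: 1035.00 × 1035.00.
The 16:9 canvas is width-limited in 1917×1278, giving 1917.00 × 1078.31; scale factor 1.0418.
So the scan's width is 1035.00 × 1.0418 ≈ 1078.31.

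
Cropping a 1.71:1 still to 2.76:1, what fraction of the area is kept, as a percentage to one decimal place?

62.0%

Going from 1.71:1 to 2.76:1 means cutting height while keeping width.
(1.710)/(2.760) ≈ 0.620 of the area survives.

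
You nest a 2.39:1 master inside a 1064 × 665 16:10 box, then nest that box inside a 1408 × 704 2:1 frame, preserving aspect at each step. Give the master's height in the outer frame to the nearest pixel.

Inside the 1064×665 canvas the master is width-limited at 1064.00 × 445.19.
The 16:10 canvas is height-limited in 1408×704, giving 1126.40 × 704.00; scale factor 1.0586.
Applying the same ×1.0586: 445.19 → 471.30.

471 px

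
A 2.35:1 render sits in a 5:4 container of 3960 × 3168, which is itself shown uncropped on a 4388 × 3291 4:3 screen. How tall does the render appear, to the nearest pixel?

1751 px

Inside the 3960×3168 canvas the render is width-limited at 3960.00 × 1685.11.
The 5:4 canvas is height-limited in 4388×3291, giving 4113.75 × 3291.00; scale factor 1.0388.
So the render's height is 1685.11 × 1.0388 ≈ 1750.53.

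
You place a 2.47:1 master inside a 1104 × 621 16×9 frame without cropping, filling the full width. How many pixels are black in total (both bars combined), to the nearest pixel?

Content height = 1104 / 2.470 ≈ 446.9636 px.
Black = 621 − 446.9636 = 174.0364 px.
Bar area = 174.0364 × 1104 ≈ 192136 px.

192136 pixels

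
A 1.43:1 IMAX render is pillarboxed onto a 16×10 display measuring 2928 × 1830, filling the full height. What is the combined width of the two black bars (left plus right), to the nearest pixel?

311 px

That makes the image 2616.90 px wide (1830 × 1.430).
2928 − 2616.90 = 311.10 px of bars.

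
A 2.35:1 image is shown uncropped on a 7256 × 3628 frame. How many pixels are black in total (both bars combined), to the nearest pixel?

3920710 pixels

Since 2.350 > 2.000, the image is width-limited.
The image is 7256 / 2.350 ≈ 3087.6596 px tall.
Leftover height: 3628 − 3087.6596 = 540.3404 px.
That's 540.3404 × 7256 ≈ 3920710 black pixels.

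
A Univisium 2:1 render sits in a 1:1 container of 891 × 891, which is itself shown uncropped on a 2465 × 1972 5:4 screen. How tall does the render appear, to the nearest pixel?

Univisium 2:1 in 891×891: fills the width, so the render is 891.00 × 445.50.
1:1 in 2465×1972: fills the height, so the intermediate becomes 1972.00 × 1972.00 — a scale of ×2.2132.
So the render's height is 445.50 × 2.2132 ≈ 986.00.

986 px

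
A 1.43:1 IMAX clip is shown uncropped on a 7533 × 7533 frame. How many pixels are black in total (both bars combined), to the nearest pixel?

17063509 pixels

1.43:1 IMAX is wider than 1:1, so it spans the full width.
That makes the image 5267.8322 px tall (7533 / 1.430).
Leftover height: 7533 − 5267.8322 = 2265.1678 px.
Across the 7533-px span: 2265.1678 × 7533 ≈ 17063509 px.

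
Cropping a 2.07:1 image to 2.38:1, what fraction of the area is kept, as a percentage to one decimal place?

The width stays; only height is cut (since 2.38:1 is wider than 2.07:1).
(2.070)/(2.380) ≈ 0.870 of the area survives.

87.0%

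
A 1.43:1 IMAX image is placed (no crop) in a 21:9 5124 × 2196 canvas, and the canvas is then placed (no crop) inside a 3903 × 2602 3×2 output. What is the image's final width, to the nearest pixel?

2392 px

Inside the 5124×2196 canvas the image is height-limited at 3140.28 × 2196.00.
Second fit — the 21:9 canvas into 3903×2602 spans the width: 3903.00 × 1672.71 (×0.7617 from 5124×2196).
The image scales with it: width 3140.28 × 0.7617 ≈ 2391.98.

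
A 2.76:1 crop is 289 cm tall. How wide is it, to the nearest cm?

798 cm

289 × 2.760 = 797.64.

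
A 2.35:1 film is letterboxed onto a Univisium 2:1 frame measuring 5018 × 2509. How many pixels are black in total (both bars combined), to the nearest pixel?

Since 2.350 > 2.000, the film is width-limited.
The film is 5018 / 2.350 ≈ 2135.3191 px tall.
2509 − 2135.3191 = 373.6809 px of bars.
That's 373.6809 × 5018 ≈ 1875131 black pixels.

1875131 pixels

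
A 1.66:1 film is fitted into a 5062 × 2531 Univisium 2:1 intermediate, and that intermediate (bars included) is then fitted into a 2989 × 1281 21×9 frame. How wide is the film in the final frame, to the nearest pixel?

First fit — 1.66:1 into 5062×2531 spans the height: 4201.46 × 2531.00.
The Univisium 2:1 canvas is height-limited in 2989×1281, giving 2562.00 × 1281.00; scale factor 0.5061.
The film scales with it: width 4201.46 × 0.5061 ≈ 2126.46.

2126 px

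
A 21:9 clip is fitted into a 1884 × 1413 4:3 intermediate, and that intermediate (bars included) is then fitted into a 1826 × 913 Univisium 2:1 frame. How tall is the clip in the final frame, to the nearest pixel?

21:9 in 1884×1413: fills the width, so the clip is 1884.00 × 807.43.
The 4:3 canvas is height-limited in 1826×913, giving 1217.33 × 913.00; scale factor 0.6461.
So the clip's height is 807.43 × 0.6461 ≈ 521.71.

522 px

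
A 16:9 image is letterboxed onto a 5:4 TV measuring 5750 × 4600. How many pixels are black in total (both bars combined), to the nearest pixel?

16:9 (1.778) > 5:4 (1.250), so the image fills the width.
Content height = 5750 × 9/16 ≈ 3234.3750 px.
Leftover height: 4600 − 3234.3750 = 1365.6250 px.
That's 1365.6250 × 5750 ≈ 7852344 black pixels.

7852344 pixels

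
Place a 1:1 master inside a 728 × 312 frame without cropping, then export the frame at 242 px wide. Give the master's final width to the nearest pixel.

At 728×312 the master is height-limited, so width = 312 × 1/1 ≈ 312.00 px.
Scaling 728 → 242 is ×0.3324, so the width becomes 312.00 × 0.3324 ≈ 103.71 px.

104 px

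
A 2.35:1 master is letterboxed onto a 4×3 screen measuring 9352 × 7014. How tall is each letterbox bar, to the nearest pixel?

2.35:1 (2.350) > 4×3 (1.333), so the master fills the width.
The master is 9352 / 2.350 ≈ 3979.57 px tall.
Leftover height: 7014 − 3979.57 = 3034.43 px → 1517.21 each side.

1517 px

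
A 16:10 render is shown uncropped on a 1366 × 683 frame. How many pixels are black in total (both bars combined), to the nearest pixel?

16:10 (1.600) < Univisium 2:1 (2.000), so the render fills the height.
Content width = 683 × 16/10 ≈ 1092.8000 px.
Leftover width: 1366 − 1092.8000 = 273.2000 px.
Across the 683-px span: 273.2000 × 683 ≈ 186596 px.

186596 pixels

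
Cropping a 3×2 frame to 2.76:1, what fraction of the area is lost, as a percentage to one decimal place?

45.7%

Going from 3×2 to 2.76:1 means cutting height while keeping width.
Area ratio = (1.500)/(2.760) = 54.35%; the remaining 45.65% is cropped out.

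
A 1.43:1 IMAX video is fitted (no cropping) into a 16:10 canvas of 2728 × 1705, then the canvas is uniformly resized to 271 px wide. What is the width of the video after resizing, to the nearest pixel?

Fitted into 2728×1705, the video spans the height; its width is 1705 × 1.430 ≈ 2438.15 px.
The frame scales by 271/2728 = 0.0993; 2438.15 × 0.0993 ≈ 242.21 px.

242 px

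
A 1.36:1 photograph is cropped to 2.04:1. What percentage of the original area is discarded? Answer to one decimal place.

The width stays; only height is cut (since 2.04:1 is wider than 1.36:1).
Area ratio = (1.360)/(2.040) = 66.67%; the remaining 33.33% is cropped out.

33.3%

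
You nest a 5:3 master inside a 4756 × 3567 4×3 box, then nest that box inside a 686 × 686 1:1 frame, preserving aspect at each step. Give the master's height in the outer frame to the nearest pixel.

5:3 in 4756×3567: fills the width, so the master is 4756.00 × 2853.60.
4×3 in 686×686: fills the width, so the intermediate becomes 686.00 × 514.50 — a scale of ×0.1442.
Applying the same ×0.1442: 2853.60 → 411.60.

412 px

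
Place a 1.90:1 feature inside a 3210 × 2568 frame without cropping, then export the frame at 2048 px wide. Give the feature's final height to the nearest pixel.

1078 px

In the 3210×2568 frame the feature fills the width: height = 3210 / 1.900 ≈ 1689.47 px.
The frame scales by 2048/3210 = 0.6380; 1689.47 × 0.6380 ≈ 1077.89 px.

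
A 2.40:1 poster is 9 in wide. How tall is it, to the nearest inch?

4 in

At 2.40:1, 9 / 2.400 ≈ 3.75.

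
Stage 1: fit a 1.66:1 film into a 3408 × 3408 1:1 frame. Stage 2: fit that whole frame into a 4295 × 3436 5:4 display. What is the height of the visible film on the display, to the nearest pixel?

2070 px

First fit — 1.66:1 into 3408×3408 spans the width: 3408.00 × 2053.01.
The 1:1 canvas is height-limited in 4295×3436, giving 3436.00 × 3436.00; scale factor 1.0082.
The film scales with it: height 2053.01 × 1.0082 ≈ 2069.88.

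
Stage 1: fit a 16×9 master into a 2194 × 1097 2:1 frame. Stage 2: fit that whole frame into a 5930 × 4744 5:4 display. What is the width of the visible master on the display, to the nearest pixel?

5271 px

First fit — 16×9 into 2194×1097 spans the height: 1950.22 × 1097.00.
2:1 in 5930×4744: fills the width, so the intermediate becomes 5930.00 × 2965.00 — a scale of ×2.7028.
So the master's width is 1950.22 × 2.7028 ≈ 5271.11.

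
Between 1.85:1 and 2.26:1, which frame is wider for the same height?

2.26:1

1.85 and 2.26; 2.26 > 1.85.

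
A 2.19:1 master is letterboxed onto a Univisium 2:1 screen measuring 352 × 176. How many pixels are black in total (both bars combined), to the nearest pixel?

5375 pixels

2.19:1 is wider than Univisium 2:1, so it spans the full width.
That makes the image 160.7306 px tall (352 / 2.190).
Leftover height: 176 − 160.7306 = 15.2694 px.
That's 15.2694 × 352 ≈ 5375 black pixels.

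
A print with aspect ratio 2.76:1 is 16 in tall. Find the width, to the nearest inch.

16 × 2.760 = 44.16.

44 in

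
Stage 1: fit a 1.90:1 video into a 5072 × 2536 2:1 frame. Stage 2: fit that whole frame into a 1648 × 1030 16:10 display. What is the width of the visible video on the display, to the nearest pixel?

1.90:1 in 5072×2536: fills the height, so the video is 4818.40 × 2536.00.
Second fit — the 2:1 canvas into 1648×1030 spans the width: 1648.00 × 824.00 (×0.3249 from 5072×2536).
The video scales with it: width 4818.40 × 0.3249 ≈ 1565.60.

1566 px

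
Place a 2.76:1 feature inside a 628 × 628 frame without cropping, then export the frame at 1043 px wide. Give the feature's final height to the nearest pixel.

In the 628×628 frame the feature fills the width: height = 628 / 2.760 ≈ 227.54 px.
Scaling 628 → 1043 is ×1.6608, so the height becomes 227.54 × 1.6608 ≈ 377.90 px.

378 px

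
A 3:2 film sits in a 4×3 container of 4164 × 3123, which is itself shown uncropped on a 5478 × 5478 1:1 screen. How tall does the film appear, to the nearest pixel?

First fit — 3:2 into 4164×3123 spans the width: 4164.00 × 2776.00.
4×3 in 5478×5478: fills the width, so the intermediate becomes 5478.00 × 4108.50 — a scale of ×1.3156.
So the film's height is 2776.00 × 1.3156 ≈ 3652.00.

3652 px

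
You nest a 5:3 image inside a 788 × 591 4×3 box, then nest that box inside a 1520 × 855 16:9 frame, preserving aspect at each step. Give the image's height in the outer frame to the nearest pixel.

5:3 in 788×591: fills the width, so the image is 788.00 × 472.80.
The 4×3 canvas is height-limited in 1520×855, giving 1140.00 × 855.00; scale factor 1.4467.
The image scales with it: height 472.80 × 1.4467 ≈ 684.00.

684 px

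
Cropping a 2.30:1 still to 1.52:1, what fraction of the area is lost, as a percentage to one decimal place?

1.52:1 is narrower than 2.30:1, so the crop keeps the full height and trims the width.
Fraction kept = (1.520)/(2.300) ≈ 66.09%, so 33.91% is lost.

33.9%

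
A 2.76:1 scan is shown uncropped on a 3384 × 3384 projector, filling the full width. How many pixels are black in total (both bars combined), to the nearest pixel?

7302378 pixels

The scan is 3384 / 2.760 ≈ 1226.0870 px tall.
Leftover height: 3384 − 1226.0870 = 2157.9130 px.
Bar area = 2157.9130 × 3384 ≈ 7302378 px.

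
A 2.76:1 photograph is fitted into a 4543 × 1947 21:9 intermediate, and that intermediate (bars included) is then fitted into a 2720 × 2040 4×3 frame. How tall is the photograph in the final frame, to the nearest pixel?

2.76:1 in 4543×1947: fills the width, so the photograph is 4543.00 × 1646.01.
The 21:9 canvas is width-limited in 2720×2040, giving 2720.00 × 1165.71; scale factor 0.5987.
The photograph scales with it: height 1646.01 × 0.5987 ≈ 985.51.

986 px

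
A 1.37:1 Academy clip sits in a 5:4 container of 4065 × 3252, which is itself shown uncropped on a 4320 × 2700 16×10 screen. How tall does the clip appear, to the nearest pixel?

2464 px

First fit — 1.37:1 Academy into 4065×3252 spans the width: 4065.00 × 2967.15.
Second fit — the 5:4 canvas into 4320×2700 spans the height: 3375.00 × 2700.00 (×0.8303 from 4065×3252).
Applying the same ×0.8303: 2967.15 → 2463.50.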